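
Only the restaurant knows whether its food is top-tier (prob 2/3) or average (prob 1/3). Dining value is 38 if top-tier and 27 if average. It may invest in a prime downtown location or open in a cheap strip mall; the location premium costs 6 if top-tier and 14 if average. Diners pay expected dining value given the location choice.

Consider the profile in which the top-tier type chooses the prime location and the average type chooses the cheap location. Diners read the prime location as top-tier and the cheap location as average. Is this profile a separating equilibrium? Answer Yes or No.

Under these beliefs, the prime location earns price premium 38 and the cheap location earns price premium 27.
top-tier: the prime location nets 38 − 6 = 32; the cheap location nets 27. top-tier prefers the prime location.
average: the prime location nets 38 − 14 = 24; the cheap location nets 27. average prefers the cheap location.
Neither type deviates, so the separating profile is an equilibrium.

Yes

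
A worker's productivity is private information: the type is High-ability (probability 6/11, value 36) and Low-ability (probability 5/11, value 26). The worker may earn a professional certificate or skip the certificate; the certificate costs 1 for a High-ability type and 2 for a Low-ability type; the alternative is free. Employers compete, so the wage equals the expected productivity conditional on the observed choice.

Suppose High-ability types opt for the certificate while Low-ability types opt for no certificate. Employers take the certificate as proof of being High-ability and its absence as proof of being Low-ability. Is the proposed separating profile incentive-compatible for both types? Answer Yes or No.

Under these beliefs, the certificate earns wage 36 and no certificate earns wage 26.
High-ability: the certificate nets 36 − 1 = 35; no certificate nets 26. High-ability prefers the certificate.
Low-ability: the certificate nets 36 − 2 = 34; no certificate nets 26. Low-ability would deviate to the certificate.
Low-ability has a profitable deviation, so the profile is not an equilibrium.

No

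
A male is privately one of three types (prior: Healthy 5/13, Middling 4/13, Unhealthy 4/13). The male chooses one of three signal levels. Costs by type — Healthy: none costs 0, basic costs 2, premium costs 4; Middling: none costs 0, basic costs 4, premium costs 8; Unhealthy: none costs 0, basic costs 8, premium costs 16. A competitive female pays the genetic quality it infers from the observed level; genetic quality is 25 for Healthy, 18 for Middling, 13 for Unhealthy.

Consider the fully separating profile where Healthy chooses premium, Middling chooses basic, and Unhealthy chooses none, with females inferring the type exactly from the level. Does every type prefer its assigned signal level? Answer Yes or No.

No

Separating mating payoffs: premium → 25, basic → 18, none → 13.
Healthy (assigned premium): none: 13 − 0 = 13; basic: 18 − 2 = 16; premium: 25 − 4 = 21. Healthy stays.
Middling (assigned basic): none: 13 − 0 = 13; basic: 18 − 4 = 14; premium: 25 − 8 = 17. Middling prefers premium.
Unhealthy (assigned none): none: 13 − 0 = 13; basic: 18 − 8 = 10; premium: 25 − 16 = 9. Unhealthy stays.
At least one type deviates; the separating profile fails.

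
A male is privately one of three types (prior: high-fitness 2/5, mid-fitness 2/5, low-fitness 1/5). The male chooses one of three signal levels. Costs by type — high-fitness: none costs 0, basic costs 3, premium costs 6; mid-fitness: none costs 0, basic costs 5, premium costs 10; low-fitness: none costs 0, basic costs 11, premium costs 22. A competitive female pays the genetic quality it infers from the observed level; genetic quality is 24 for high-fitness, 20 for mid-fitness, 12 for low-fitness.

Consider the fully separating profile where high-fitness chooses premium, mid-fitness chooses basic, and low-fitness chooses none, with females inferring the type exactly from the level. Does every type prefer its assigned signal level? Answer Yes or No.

Yes

Separating mating payoffs: premium → 24, basic → 20, none → 12.
high-fitness (assigned premium): none: 12 − 0 = 12; basic: 20 − 3 = 17; premium: 24 − 6 = 18. high-fitness stays.
mid-fitness (assigned basic): none: 12 − 0 = 12; basic: 20 − 5 = 15; premium: 24 − 10 = 14. mid-fitness stays.
low-fitness (assigned none): none: 12 − 0 = 12; basic: 20 − 11 = 9; premium: 24 − 22 = 2. low-fitness stays.
Every type prefers its assigned level; separation holds.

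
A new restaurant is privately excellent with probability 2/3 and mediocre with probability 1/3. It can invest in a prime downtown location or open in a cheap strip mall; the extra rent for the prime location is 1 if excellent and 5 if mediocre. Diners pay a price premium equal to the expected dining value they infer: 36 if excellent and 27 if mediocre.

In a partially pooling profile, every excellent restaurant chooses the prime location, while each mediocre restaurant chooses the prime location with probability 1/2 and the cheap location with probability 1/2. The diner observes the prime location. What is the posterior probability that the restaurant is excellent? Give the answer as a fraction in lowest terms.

4/5

P(the prime location) = (2/3)·1 + (1/3)·(1/2) = 5/6.
By Bayes' rule, P(excellent | the prime location) = (2/3) / (5/6) = 4/5.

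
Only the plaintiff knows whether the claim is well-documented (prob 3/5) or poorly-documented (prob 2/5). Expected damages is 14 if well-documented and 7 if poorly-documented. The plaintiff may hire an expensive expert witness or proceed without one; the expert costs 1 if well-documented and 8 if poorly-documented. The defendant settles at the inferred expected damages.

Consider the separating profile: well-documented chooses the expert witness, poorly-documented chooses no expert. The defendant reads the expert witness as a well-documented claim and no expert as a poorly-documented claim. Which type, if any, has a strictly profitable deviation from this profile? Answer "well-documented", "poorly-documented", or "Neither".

Neither

The expert witness pays 14; no expert pays 7.
well-documented: assigned the expert witness, nets 14 − 1 = 13; deviating to no expert nets 7.
poorly-documented: assigned no expert, nets 7; deviating to the expert witness nets 14 − 8 = 6.
Both types strictly prefer their assigned action; no profitable deviation.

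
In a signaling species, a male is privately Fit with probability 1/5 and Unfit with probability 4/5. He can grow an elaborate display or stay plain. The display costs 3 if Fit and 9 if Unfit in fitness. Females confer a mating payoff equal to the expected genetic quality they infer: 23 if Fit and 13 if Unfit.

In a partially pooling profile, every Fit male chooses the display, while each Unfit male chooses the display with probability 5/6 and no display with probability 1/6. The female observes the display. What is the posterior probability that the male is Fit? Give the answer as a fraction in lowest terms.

P(the display) = (1/5)·1 + (4/5)·(5/6) = 13/15.
By Bayes' rule, P(Fit | the display) = (1/5) / (13/15) = 3/13.

3/13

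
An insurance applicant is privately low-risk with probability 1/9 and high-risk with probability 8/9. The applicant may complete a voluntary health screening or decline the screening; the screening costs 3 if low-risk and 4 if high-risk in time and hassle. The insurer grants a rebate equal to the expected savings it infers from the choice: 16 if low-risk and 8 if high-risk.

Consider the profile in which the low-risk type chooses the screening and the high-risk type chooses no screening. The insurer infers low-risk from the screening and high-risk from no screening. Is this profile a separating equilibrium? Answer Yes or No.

Under these beliefs, the screening earns rebate 16 and no screening earns rebate 8.
low-risk: the screening nets 16 − 3 = 13; no screening nets 8. low-risk prefers the screening.
high-risk: the screening nets 16 − 4 = 12; no screening nets 8. high-risk would deviate to the screening.
high-risk has a profitable deviation, so the profile is not an equilibrium.

No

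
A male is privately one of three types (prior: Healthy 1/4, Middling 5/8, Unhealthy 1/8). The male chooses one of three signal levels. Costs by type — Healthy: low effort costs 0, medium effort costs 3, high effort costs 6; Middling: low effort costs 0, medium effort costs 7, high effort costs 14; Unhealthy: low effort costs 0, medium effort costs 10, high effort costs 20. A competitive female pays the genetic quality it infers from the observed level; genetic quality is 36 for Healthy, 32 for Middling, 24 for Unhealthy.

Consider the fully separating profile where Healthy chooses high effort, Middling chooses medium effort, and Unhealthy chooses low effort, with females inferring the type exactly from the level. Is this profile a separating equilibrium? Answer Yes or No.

Separating mating payoffs: high effort → 36, medium effort → 32, low effort → 24.
Healthy (assigned high effort): low effort: 24 − 0 = 24; medium effort: 32 − 3 = 29; high effort: 36 − 6 = 30. Healthy stays.
Middling (assigned medium effort): low effort: 24 − 0 = 24; medium effort: 32 − 7 = 25; high effort: 36 − 14 = 22. Middling stays.
Unhealthy (assigned low effort): low effort: 24 − 0 = 24; medium effort: 32 − 10 = 22; high effort: 36 − 20 = 16. Unhealthy stays.
Every type prefers its assigned level; separation holds.

Yes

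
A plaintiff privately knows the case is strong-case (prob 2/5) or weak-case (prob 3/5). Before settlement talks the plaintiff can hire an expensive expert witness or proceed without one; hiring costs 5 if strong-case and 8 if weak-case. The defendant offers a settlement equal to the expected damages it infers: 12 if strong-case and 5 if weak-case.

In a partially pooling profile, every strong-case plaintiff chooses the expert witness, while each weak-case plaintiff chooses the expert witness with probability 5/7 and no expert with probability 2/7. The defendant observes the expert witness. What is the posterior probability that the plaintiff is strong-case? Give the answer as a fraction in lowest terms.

P(the expert witness) = (2/5)·1 + (3/5)·(5/7) = 29/35.
By Bayes' rule, P(strong-case | the expert witness) = (2/5) / (29/35) = 14/29.

14/29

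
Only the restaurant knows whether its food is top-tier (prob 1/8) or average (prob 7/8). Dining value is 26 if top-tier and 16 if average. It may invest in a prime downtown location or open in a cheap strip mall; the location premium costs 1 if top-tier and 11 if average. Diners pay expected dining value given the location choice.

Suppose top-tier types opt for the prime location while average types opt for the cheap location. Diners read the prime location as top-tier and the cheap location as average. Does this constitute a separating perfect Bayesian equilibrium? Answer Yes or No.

Yes

Under these beliefs, the prime location earns price premium 26 and the cheap location earns price premium 16.
top-tier: the prime location nets 26 − 1 = 25; the cheap location nets 16. top-tier prefers the prime location.
average: the prime location nets 26 − 11 = 15; the cheap location nets 16. average prefers the cheap location.
Neither type deviates, so the separating profile is an equilibrium.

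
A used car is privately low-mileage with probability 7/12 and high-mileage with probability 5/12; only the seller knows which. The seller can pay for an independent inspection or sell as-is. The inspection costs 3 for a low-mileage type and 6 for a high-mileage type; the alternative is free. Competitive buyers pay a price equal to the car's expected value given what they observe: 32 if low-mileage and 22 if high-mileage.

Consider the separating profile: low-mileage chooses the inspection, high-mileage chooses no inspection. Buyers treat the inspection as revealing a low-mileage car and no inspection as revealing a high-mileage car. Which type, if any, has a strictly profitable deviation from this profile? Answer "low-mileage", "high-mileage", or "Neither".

The inspection pays 32; no inspection pays 22.
low-mileage: assigned the inspection, nets 32 − 3 = 29; deviating to no inspection nets 22.
high-mileage: assigned no inspection, nets 22; deviating to the inspection nets 32 − 6 = 26.
The high-mileage type gains 4 by deviating.

high-mileage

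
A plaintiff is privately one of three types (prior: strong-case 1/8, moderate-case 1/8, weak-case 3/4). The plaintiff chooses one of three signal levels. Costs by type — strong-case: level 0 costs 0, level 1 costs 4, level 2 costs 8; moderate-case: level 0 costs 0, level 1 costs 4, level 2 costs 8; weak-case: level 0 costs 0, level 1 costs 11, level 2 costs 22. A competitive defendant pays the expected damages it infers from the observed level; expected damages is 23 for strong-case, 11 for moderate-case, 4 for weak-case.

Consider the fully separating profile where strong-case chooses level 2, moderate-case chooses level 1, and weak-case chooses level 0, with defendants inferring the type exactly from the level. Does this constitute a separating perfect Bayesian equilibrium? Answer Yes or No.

Separating settlements: level 2 → 23, level 1 → 11, level 0 → 4.
strong-case (assigned level 2): level 0: 4 − 0 = 4; level 1: 11 − 4 = 7; level 2: 23 − 8 = 15. strong-case stays.
moderate-case (assigned level 1): level 0: 4 − 0 = 4; level 1: 11 − 4 = 7; level 2: 23 − 8 = 15. moderate-case prefers level 2.
weak-case (assigned level 0): level 0: 4 − 0 = 4; level 1: 11 − 11 = 0; level 2: 23 − 22 = 1. weak-case stays.
At least one type deviates; the separating profile fails.

No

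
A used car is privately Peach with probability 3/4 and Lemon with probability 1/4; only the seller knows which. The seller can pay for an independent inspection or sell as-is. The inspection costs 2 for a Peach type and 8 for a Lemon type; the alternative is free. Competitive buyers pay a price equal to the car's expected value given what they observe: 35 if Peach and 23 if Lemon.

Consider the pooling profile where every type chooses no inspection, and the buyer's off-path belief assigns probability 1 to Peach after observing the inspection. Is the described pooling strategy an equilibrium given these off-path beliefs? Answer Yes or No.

No

On path, the buyer holds the prior and pays 3/4·35 + 1/4·23 = 32. Off path (the inspection), believing Peach, it pays 35.
Peach: no inspection nets 32; the inspection nets 35 − 2 = 33. Peach would deviate.
Lemon: no inspection nets 32; the inspection nets 35 − 8 = 27. Lemon stays.
A type deviates, so pooling fails.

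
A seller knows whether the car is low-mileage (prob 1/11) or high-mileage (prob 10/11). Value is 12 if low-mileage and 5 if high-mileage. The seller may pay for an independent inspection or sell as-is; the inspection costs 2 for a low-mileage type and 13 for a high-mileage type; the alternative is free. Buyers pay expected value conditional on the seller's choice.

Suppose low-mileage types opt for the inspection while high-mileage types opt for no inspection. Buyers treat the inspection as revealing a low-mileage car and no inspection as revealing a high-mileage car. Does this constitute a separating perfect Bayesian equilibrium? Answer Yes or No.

Under these beliefs, the inspection earns price 12 and no inspection earns price 5.
low-mileage: the inspection nets 12 − 2 = 10; no inspection nets 5. low-mileage prefers the inspection.
high-mileage: the inspection nets 12 − 13 = -1; no inspection nets 5. high-mileage prefers no inspection.
Neither type deviates, so the separating profile is an equilibrium.

Yes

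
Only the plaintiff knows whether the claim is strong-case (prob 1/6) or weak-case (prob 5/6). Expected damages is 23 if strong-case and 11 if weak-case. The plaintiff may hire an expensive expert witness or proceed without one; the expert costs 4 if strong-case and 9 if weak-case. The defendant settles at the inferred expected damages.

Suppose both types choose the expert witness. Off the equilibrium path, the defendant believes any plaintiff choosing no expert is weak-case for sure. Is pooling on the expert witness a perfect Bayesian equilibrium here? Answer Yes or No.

No

On path, the defendant holds the prior and pays 1/6·23 + 5/6·11 = 13. Off path (no expert), believing weak-case, it pays 11.
strong-case: the expert witness nets 13 − 4 = 9; no expert nets 11. strong-case would deviate.
weak-case: the expert witness nets 13 − 9 = 4; no expert nets 11. weak-case would deviate.
A type deviates, so pooling fails.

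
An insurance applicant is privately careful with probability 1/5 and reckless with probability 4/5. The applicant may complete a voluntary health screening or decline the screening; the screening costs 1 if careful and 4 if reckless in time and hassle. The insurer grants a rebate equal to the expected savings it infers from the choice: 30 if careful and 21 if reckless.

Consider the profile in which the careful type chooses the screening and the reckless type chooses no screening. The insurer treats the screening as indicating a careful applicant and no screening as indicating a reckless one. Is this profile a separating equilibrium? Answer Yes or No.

Under these beliefs, the screening earns rebate 30 and no screening earns rebate 21.
careful: the screening nets 30 − 1 = 29; no screening nets 21. careful prefers the screening.
reckless: the screening nets 30 − 4 = 26; no screening nets 21. reckless would deviate to the screening.
reckless has a profitable deviation, so the profile is not an equilibrium.

No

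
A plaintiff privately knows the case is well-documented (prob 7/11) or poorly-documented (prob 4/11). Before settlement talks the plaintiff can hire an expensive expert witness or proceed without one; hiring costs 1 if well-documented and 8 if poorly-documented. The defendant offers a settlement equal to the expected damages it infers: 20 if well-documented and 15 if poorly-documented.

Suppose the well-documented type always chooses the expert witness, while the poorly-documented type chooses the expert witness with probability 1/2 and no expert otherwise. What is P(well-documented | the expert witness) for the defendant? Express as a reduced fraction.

P(the expert witness) = (7/11)·1 + (4/11)·(1/2) = 9/11.
By Bayes' rule, P(well-documented | the expert witness) = (7/11) / (9/11) = 7/9.

7/9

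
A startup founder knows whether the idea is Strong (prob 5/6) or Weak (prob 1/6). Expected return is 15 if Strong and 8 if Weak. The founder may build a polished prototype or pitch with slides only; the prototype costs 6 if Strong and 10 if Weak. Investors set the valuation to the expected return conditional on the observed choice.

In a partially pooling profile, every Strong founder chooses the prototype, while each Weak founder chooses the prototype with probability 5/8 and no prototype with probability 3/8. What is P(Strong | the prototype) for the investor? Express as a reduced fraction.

8/9

P(the prototype) = (5/6)·1 + (1/6)·(5/8) = 15/16.
By Bayes' rule, P(Strong | the prototype) = (5/6) / (15/16) = 8/9.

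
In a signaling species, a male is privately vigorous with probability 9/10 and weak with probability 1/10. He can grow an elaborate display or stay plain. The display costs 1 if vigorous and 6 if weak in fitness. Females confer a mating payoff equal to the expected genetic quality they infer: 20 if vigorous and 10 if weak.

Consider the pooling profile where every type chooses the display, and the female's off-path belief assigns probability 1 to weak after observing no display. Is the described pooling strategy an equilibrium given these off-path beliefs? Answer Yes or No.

On path, the female holds the prior and pays 9/10·20 + 1/10·10 = 19. Off path (no display), believing weak, it pays 10.
vigorous: the display nets 19 − 1 = 18; no display nets 10. vigorous stays.
weak: the display nets 19 − 6 = 13; no display nets 10. weak stays.
No type deviates, so pooling is sustained.

Yes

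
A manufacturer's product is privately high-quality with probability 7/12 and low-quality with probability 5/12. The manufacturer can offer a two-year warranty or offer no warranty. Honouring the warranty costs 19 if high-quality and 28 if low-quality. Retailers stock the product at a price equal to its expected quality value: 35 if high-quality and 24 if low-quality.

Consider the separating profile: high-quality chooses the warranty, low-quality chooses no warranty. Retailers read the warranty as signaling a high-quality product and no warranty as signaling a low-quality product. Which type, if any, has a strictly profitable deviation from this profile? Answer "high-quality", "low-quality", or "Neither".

high-quality

The warranty pays 35; no warranty pays 24.
high-quality: assigned the warranty, nets 35 − 19 = 16; deviating to no warranty nets 24.
low-quality: assigned no warranty, nets 24; deviating to the warranty nets 35 − 28 = 7.
The high-quality type gains 8 by deviating.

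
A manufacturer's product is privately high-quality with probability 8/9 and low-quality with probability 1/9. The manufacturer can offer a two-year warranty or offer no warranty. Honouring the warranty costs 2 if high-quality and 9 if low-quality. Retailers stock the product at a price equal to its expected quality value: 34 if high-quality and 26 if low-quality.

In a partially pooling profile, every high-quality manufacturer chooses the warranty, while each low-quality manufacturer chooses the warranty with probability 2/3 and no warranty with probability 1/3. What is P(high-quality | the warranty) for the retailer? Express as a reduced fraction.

P(the warranty) = (8/9)·1 + (1/9)·(2/3) = 26/27.
By Bayes' rule, P(high-quality | the warranty) = (8/9) / (26/27) = 12/13.

12/13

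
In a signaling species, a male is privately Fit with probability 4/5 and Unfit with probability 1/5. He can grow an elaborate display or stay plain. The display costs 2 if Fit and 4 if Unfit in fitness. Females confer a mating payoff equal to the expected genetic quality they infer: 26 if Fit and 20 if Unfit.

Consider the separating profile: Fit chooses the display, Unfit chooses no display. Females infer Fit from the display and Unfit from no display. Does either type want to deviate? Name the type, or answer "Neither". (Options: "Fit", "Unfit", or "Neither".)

The display pays 26; no display pays 20.
Fit: assigned the display, nets 26 − 2 = 24; deviating to no display nets 20.
Unfit: assigned no display, nets 20; deviating to the display nets 26 − 4 = 22.
The Unfit type gains 2 by deviating.

Unfit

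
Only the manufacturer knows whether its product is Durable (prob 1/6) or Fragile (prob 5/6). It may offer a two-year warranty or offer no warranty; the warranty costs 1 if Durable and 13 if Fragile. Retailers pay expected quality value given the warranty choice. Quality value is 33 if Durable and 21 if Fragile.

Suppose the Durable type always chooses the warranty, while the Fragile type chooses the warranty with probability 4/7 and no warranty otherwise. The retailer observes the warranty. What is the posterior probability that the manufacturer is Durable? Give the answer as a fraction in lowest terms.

7/27

P(the warranty) = (1/6)·1 + (5/6)·(4/7) = 9/14.
By Bayes' rule, P(Durable | the warranty) = (1/6) / (9/14) = 7/27.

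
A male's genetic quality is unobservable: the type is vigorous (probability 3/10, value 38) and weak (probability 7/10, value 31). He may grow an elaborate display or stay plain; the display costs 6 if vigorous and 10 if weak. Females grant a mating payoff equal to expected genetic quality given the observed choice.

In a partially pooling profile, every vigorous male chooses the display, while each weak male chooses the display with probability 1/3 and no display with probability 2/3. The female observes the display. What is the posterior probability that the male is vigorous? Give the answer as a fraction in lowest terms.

P(the display) = (3/10)·1 + (7/10)·(1/3) = 8/15.
By Bayes' rule, P(vigorous | the display) = (3/10) / (8/15) = 9/16.

9/16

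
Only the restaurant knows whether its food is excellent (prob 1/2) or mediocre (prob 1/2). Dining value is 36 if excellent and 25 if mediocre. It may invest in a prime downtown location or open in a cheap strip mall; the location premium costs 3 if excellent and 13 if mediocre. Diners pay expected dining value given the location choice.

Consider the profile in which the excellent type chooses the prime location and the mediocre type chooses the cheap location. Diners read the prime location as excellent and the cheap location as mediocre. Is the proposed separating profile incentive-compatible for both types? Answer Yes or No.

Under these beliefs, the prime location earns price premium 36 and the cheap location earns price premium 25.
excellent: the prime location nets 36 − 3 = 33; the cheap location nets 25. excellent prefers the prime location.
mediocre: the prime location nets 36 − 13 = 23; the cheap location nets 25. mediocre prefers the cheap location.
Neither type deviates, so the separating profile is an equilibrium.

Yes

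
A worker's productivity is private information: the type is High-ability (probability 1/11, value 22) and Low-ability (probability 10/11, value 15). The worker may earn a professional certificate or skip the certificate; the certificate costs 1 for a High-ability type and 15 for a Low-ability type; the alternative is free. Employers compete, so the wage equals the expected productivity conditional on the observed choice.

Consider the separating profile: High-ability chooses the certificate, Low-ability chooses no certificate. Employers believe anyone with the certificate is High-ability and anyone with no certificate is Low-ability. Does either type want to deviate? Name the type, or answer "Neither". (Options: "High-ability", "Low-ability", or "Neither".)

The certificate pays 22; no certificate pays 15.
High-ability: assigned the certificate, nets 22 − 1 = 21; deviating to no certificate nets 15.
Low-ability: assigned no certificate, nets 15; deviating to the certificate nets 22 − 15 = 7.
Both types strictly prefer their assigned action; no profitable deviation.

Neither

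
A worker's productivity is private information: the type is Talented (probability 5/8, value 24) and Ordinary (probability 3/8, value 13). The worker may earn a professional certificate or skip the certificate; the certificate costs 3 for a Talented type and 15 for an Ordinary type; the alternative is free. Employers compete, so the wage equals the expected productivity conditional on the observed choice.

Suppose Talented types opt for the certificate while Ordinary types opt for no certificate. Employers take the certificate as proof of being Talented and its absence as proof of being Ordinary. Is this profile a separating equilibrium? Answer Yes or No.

Yes

Under these beliefs, the certificate earns wage 24 and no certificate earns wage 13.
Talented: the certificate nets 24 − 3 = 21; no certificate nets 13. Talented prefers the certificate.
Ordinary: the certificate nets 24 − 15 = 9; no certificate nets 13. Ordinary prefers no certificate.
Neither type deviates, so the separating profile is an equilibrium.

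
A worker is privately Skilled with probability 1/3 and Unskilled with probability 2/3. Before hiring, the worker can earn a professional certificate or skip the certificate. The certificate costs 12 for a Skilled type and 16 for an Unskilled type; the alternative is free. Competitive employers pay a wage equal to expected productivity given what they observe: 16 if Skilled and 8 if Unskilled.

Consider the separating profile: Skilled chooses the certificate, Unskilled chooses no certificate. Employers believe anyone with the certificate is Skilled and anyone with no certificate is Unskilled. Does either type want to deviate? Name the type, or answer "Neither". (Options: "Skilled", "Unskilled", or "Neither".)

Skilled

The certificate pays 16; no certificate pays 8.
Skilled: assigned the certificate, nets 16 − 12 = 4; deviating to no certificate nets 8.
Unskilled: assigned no certificate, nets 8; deviating to the certificate nets 16 − 16 = 0.
The Skilled type gains 4 by deviating.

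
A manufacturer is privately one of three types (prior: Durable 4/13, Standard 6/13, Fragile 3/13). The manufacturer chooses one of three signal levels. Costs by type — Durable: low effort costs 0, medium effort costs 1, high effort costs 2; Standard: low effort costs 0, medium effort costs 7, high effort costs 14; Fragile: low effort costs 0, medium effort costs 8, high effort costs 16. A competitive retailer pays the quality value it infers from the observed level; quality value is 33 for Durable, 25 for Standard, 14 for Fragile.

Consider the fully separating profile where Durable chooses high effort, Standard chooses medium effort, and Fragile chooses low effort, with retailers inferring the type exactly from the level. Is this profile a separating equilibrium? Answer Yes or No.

Separating prices: high effort → 33, medium effort → 25, low effort → 14.
Durable (assigned high effort): low effort: 14 − 0 = 14; medium effort: 25 − 1 = 24; high effort: 33 − 2 = 31. Durable stays.
Standard (assigned medium effort): low effort: 14 − 0 = 14; medium effort: 25 − 7 = 18; high effort: 33 − 14 = 19. Standard prefers high effort.
Fragile (assigned low effort): low effort: 14 − 0 = 14; medium effort: 25 − 8 = 17; high effort: 33 − 16 = 17. Fragile prefers medium effort.
At least one type deviates; the separating profile fails.

No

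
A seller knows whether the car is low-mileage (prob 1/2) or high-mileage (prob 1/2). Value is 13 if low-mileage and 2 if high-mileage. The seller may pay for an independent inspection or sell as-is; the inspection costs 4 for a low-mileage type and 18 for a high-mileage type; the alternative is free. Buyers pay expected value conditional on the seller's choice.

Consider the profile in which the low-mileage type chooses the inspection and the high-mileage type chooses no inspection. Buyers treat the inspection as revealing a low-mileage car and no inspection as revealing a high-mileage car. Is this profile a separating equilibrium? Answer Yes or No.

Yes

Under these beliefs, the inspection earns price 13 and no inspection earns price 2.
low-mileage: the inspection nets 13 − 4 = 9; no inspection nets 2. low-mileage prefers the inspection.
high-mileage: the inspection nets 13 − 18 = -5; no inspection nets 2. high-mileage prefers no inspection.
Neither type deviates, so the separating profile is an equilibrium.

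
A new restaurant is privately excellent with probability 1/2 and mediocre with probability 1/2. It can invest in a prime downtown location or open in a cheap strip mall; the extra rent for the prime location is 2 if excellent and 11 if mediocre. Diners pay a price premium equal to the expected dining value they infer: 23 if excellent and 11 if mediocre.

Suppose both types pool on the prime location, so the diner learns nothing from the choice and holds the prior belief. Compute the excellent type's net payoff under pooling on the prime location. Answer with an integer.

15

Pooled price premium = 1/2·23 + 1/2·11 = 17.
excellent pays cost 2 for the prime location, so net payoff = 17 − 2 = 15.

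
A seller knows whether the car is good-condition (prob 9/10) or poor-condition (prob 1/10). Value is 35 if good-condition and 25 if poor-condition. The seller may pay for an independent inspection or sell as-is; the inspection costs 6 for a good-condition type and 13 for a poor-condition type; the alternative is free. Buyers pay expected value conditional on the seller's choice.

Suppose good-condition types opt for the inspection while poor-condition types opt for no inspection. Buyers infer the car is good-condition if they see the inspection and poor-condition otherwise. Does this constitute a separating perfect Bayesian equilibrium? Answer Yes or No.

Under these beliefs, the inspection earns price 35 and no inspection earns price 25.
good-condition: the inspection nets 35 − 6 = 29; no inspection nets 25. good-condition prefers the inspection.
poor-condition: the inspection nets 35 − 13 = 22; no inspection nets 25. poor-condition prefers no inspection.
Neither type deviates, so the separating profile is an equilibrium.

Yes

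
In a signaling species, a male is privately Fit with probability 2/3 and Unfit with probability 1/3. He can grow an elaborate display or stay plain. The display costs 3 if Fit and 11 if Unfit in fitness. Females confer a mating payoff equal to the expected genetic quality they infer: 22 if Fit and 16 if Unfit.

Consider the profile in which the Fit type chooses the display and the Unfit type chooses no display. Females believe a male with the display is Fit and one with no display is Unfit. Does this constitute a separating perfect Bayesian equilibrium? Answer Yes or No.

Under these beliefs, the display earns mating payoff 22 and no display earns mating payoff 16.
Fit: the display nets 22 − 3 = 19; no display nets 16. Fit prefers the display.
Unfit: the display nets 22 − 11 = 11; no display nets 16. Unfit prefers no display.
Neither type deviates, so the separating profile is an equilibrium.

Yes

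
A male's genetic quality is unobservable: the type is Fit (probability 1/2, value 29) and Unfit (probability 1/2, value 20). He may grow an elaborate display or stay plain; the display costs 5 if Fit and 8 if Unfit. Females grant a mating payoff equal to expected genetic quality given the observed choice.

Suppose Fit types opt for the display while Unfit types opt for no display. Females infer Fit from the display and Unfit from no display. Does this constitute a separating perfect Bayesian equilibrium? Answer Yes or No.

No

Under these beliefs, the display earns mating payoff 29 and no display earns mating payoff 20.
Fit: the display nets 29 − 5 = 24; no display nets 20. Fit prefers the display.
Unfit: the display nets 29 − 8 = 21; no display nets 20. Unfit would deviate to the display.
Unfit has a profitable deviation, so the profile is not an equilibrium.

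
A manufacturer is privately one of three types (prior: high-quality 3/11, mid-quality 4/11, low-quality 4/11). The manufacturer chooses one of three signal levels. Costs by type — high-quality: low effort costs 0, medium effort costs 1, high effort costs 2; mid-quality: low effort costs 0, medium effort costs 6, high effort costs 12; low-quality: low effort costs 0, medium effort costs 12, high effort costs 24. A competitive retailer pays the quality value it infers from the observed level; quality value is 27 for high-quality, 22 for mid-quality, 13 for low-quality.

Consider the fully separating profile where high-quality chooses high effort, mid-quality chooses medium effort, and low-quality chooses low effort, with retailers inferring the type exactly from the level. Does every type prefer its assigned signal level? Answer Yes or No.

Separating prices: high effort → 27, medium effort → 22, low effort → 13.
high-quality (assigned high effort): low effort: 13 − 0 = 13; medium effort: 22 − 1 = 21; high effort: 27 − 2 = 25. high-quality stays.
mid-quality (assigned medium effort): low effort: 13 − 0 = 13; medium effort: 22 − 6 = 16; high effort: 27 − 12 = 15. mid-quality stays.
low-quality (assigned low effort): low effort: 13 − 0 = 13; medium effort: 22 − 12 = 10; high effort: 27 − 24 = 3. low-quality stays.
Every type prefers its assigned level; separation holds.

Yes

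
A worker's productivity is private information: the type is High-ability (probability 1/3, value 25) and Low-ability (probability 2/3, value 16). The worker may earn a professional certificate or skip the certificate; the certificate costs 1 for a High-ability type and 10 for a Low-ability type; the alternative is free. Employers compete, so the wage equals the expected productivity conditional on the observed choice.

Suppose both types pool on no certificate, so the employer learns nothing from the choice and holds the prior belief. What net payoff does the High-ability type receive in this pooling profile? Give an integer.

19

Pooled wage = 1/3·25 + 2/3·16 = 19.
High-ability pays no cost for no certificate, so net payoff = 19.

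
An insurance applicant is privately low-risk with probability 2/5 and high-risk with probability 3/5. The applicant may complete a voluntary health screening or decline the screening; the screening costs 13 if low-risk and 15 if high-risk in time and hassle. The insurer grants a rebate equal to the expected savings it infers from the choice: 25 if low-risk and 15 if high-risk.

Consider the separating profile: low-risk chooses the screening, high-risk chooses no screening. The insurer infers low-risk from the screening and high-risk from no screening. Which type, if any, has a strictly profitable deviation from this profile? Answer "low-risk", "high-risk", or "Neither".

The screening pays 25; no screening pays 15.
low-risk: assigned the screening, nets 25 − 13 = 12; deviating to no screening nets 15.
high-risk: assigned no screening, nets 15; deviating to the screening nets 25 − 15 = 10.
The low-risk type gains 3 by deviating.

low-risk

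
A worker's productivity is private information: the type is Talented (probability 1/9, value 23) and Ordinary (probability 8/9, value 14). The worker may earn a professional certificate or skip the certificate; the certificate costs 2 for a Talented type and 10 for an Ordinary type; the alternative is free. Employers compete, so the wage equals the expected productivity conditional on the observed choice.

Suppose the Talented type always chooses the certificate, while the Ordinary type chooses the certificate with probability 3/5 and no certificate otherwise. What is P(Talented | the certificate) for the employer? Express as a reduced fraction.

5/29

P(the certificate) = (1/9)·1 + (8/9)·(3/5) = 29/45.
By Bayes' rule, P(Talented | the certificate) = (1/9) / (29/45) = 5/29.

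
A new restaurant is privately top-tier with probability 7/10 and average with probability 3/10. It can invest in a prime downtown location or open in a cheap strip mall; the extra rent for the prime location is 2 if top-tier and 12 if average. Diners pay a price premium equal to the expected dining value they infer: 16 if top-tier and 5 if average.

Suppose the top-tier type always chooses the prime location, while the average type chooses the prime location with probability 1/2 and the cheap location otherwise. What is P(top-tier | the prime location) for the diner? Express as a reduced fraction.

P(the prime location) = (7/10)·1 + (3/10)·(1/2) = 17/20.
By Bayes' rule, P(top-tier | the prime location) = (7/10) / (17/20) = 14/17.

14/17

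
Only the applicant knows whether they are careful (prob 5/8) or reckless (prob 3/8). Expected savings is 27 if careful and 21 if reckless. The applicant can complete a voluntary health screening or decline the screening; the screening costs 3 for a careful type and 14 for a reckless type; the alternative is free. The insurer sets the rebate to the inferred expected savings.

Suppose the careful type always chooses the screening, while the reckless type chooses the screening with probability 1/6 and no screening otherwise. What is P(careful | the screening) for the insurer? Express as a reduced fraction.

10/11

P(the screening) = (5/8)·1 + (3/8)·(1/6) = 11/16.
By Bayes' rule, P(careful | the screening) = (5/8) / (11/16) = 10/11.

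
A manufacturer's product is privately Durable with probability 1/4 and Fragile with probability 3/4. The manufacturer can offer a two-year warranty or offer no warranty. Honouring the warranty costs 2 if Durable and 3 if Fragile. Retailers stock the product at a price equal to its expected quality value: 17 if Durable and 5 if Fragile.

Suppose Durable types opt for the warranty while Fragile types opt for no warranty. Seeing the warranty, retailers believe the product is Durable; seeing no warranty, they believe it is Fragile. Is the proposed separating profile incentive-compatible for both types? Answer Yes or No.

Under these beliefs, the warranty earns price 17 and no warranty earns price 5.
Durable: the warranty nets 17 − 2 = 15; no warranty nets 5. Durable prefers the warranty.
Fragile: the warranty nets 17 − 3 = 14; no warranty nets 5. Fragile would deviate to the warranty.
Fragile has a profitable deviation, so the profile is not an equilibrium.

No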